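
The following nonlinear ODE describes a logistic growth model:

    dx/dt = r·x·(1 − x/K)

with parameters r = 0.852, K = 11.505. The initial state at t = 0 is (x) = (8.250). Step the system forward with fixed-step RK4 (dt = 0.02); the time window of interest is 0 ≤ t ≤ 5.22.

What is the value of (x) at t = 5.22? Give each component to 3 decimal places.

t=0.000: state=(8.250)
step 1 (dt=0.02): k1=(1.989), k2=(1.981), k3=(1.981), k4=(1.974); state += dt/6·(k1+2k2+2k3+k4)
t=0.020: state=(8.290)
t=0.040: state=(8.329)
t=0.060: state=(8.368)
continuing one RK4 step at a time; state shown every 10 steps (Δt=0.2):
t=0.200: state=(8.633)
t=0.400: state=(8.984)
t=0.600: state=(9.303)
t=0.800: state=(9.591)
t=1.000: state=(9.848)
t=1.200: state=(10.075)
t=1.400: state=(10.275)
t=1.600: state=(10.450)
t=1.800: state=(10.602)
t=2.000: state=(10.734)
t=2.200: state=(10.848)
t=2.400: state=(10.946)
t=2.600: state=(11.030)
t=2.800: state=(11.102)
t=3.000: state=(11.163)
t=3.200: state=(11.215)
t=3.400: state=(11.260)
t=3.600: state=(11.298)
t=3.800: state=(11.330)
t=4.000: state=(11.357)
t=4.200: state=(11.380)
t=4.400: state=(11.399)
t=4.600: state=(11.416)
t=4.800: state=(11.429)
t=5.000: state=(11.441)
t=5.200: state=(11.451)
t=5.220: state=(11.452)

(x) = (11.452)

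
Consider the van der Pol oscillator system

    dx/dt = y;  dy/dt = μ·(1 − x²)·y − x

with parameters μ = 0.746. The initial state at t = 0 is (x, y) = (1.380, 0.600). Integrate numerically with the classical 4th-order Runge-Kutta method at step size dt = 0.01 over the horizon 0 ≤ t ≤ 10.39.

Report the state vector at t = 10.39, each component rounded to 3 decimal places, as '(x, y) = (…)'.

t=0.000: state=(1.380, 0.600)
step 1 (dt=0.01): k1=(0.600, -1.785), k2=(0.591, -1.785), k3=(0.591, -1.785), k4=(0.582, -1.786); state += dt/6·(k1+2k2+2k3+k4)
t=0.010: state=(1.386, 0.582)
t=0.020: state=(1.392, 0.564)
t=0.030: state=(1.397, 0.546)
continuing one RK4 step at a time; state shown every 50 steps (Δt=0.5):
t=0.500: state=(1.469, -0.198)
t=1.000: state=(1.229, -0.735)
t=1.500: state=(0.739, -1.242)
t=2.000: state=(-0.044, -1.914)
t=2.500: state=(-1.105, -2.087)
t=3.000: state=(-1.829, -0.677)
t=3.500: state=(-1.872, 0.348)
t=4.000: state=(-1.579, 0.785)
t=4.500: state=(-1.095, 1.170)
t=5.000: state=(-0.371, 1.775)
t=5.500: state=(0.699, 2.408)
t=6.000: state=(1.728, 1.348)
t=6.500: state=(1.994, -0.103)
t=7.000: state=(1.783, -0.654)
t=7.500: state=(1.372, -0.989)
t=8.000: state=(0.772, -1.455)
t=8.500: state=(-0.132, -2.190)
t=9.000: state=(-1.303, -2.155)
t=9.500: state=(-1.964, -0.460)
t=10.000: state=(-1.926, 0.451)
t=10.390: state=(-1.686, 0.754)

(x, y) = (-1.686, 0.754)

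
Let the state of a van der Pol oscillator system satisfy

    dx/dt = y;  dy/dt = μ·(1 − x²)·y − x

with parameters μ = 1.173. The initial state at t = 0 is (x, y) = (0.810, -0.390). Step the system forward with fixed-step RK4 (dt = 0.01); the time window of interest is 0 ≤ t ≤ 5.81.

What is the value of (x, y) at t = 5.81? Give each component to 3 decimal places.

(x, y) = (1.822, -0.515)

t=0.000: state=(0.810, -0.390)
step 1 (dt=0.01): k1=(-0.390, -0.967), k2=(-0.395, -0.969), k3=(-0.395, -0.969), k4=(-0.400, -0.970); state += dt/6·(k1+2k2+2k3+k4)
t=0.010: state=(0.806, -0.400)
t=0.020: state=(0.802, -0.409)
t=0.030: state=(0.798, -0.419)
continuing one RK4 step at a time; state shown every 20 steps (Δt=0.2):
t=0.200: state=(0.712, -0.591)
t=0.400: state=(0.572, -0.817)
t=0.600: state=(0.383, -1.084)
t=0.800: state=(0.135, -1.407)
t=1.000: state=(-0.183, -1.772)
t=1.200: state=(-0.571, -2.082)
t=1.400: state=(-0.997, -2.111)
t=1.600: state=(-1.383, -1.677)
t=1.800: state=(-1.649, -0.965)
t=2.000: state=(-1.775, -0.334)
t=2.200: state=(-1.797, 0.081)
t=2.400: state=(-1.754, 0.328)
t=2.600: state=(-1.672, 0.485)
t=2.800: state=(-1.563, 0.602)
t=3.000: state=(-1.432, 0.710)
t=3.200: state=(-1.278, 0.831)
t=3.400: state=(-1.098, 0.981)
t=3.600: state=(-0.882, 1.184)
t=3.800: state=(-0.619, 1.468)
t=4.000: state=(-0.287, 1.865)
t=4.200: state=(0.135, 2.367)
t=4.400: state=(0.655, 2.791)
t=4.600: state=(1.215, 2.669)
t=4.800: state=(1.670, 1.791)
t=5.000: state=(1.922, 0.769)
t=5.200: state=(2.003, 0.104)
t=5.400: state=(1.986, -0.236)
t=5.600: state=(1.919, -0.408)
t=5.800: state=(1.827, -0.511)
t=5.810: state=(1.822, -0.515)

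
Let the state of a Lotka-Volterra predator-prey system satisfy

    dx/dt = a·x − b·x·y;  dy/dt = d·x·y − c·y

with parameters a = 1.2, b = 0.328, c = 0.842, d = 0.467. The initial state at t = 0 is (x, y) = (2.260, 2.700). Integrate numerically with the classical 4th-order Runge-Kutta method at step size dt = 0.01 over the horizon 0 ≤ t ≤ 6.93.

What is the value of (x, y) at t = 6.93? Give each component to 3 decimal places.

t=0.000: state=(2.260, 2.700)
step 1 (dt=0.01): k1=(0.711, 0.576), k2=(0.710, 0.581), k3=(0.710, 0.581), k4=(0.708, 0.586); state += dt/6·(k1+2k2+2k3+k4)
t=0.010: state=(2.267, 2.706)
t=0.020: state=(2.274, 2.712)
t=0.030: state=(2.281, 2.718)
continuing one RK4 step at a time; state shown every 25 steps (Δt=0.25):
t=0.250: state=(2.428, 2.877)
t=0.500: state=(2.564, 3.121)
t=0.750: state=(2.648, 3.429)
t=1.000: state=(2.659, 3.790)
t=1.250: state=(2.589, 4.175)
t=1.500: state=(2.444, 4.540)
t=1.750: state=(2.245, 4.839)
t=2.000: state=(2.020, 5.029)
t=2.250: state=(1.799, 5.091)
t=2.500: state=(1.603, 5.029)
t=2.750: state=(1.441, 4.865)
t=3.000: state=(1.317, 4.629)
t=3.250: state=(1.230, 4.350)
t=3.500: state=(1.177, 4.055)
t=3.750: state=(1.153, 3.763)
t=4.000: state=(1.156, 3.487)
t=4.250: state=(1.185, 3.238)
t=4.500: state=(1.238, 3.022)
t=4.750: state=(1.314, 2.841)
t=5.000: state=(1.414, 2.698)
t=5.250: state=(1.537, 2.596)
t=5.500: state=(1.681, 2.538)
t=5.750: state=(1.844, 2.525)
t=6.000: state=(2.022, 2.564)
t=6.250: state=(2.204, 2.658)
t=6.500: state=(2.378, 2.814)
t=6.750: state=(2.527, 3.037)
t=6.930: state=(2.606, 3.239)

(x, y) = (2.606, 3.239)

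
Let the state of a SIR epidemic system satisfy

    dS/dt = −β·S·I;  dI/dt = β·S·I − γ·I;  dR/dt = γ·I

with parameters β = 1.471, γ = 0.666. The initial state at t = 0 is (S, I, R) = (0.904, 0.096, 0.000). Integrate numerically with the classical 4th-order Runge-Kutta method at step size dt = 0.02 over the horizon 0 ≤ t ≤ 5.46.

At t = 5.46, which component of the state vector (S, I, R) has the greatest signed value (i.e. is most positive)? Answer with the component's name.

largest component: R

t=0.000: state=(0.904, 0.096, 0.000)
step 1 (dt=0.02): k1=(-0.128, 0.064, 0.064), k2=(-0.128, 0.064, 0.064), k3=(-0.128, 0.064, 0.064), k4=(-0.129, 0.064, 0.065); state += dt/6·(k1+2k2+2k3+k4)
t=0.020: state=(0.901, 0.097, 0.001)
t=0.040: state=(0.899, 0.099, 0.003)
t=0.060: state=(0.896, 0.100, 0.004)
continuing one RK4 step at a time; state shown every 10 steps (Δt=0.2):
t=0.200: state=(0.877, 0.109, 0.014)
t=0.400: state=(0.848, 0.123, 0.029)
t=0.600: state=(0.816, 0.138, 0.047)
t=0.800: state=(0.782, 0.153, 0.066)
t=1.000: state=(0.746, 0.167, 0.087)
t=1.200: state=(0.709, 0.181, 0.110)
t=1.400: state=(0.670, 0.194, 0.135)
t=1.600: state=(0.632, 0.206, 0.162)
t=1.800: state=(0.594, 0.216, 0.190)
t=2.000: state=(0.557, 0.224, 0.219)
t=2.200: state=(0.521, 0.230, 0.250)
t=2.400: state=(0.487, 0.233, 0.280)
t=2.600: state=(0.454, 0.234, 0.312)
t=2.800: state=(0.424, 0.233, 0.343)
t=3.000: state=(0.396, 0.230, 0.374)
t=3.200: state=(0.370, 0.226, 0.404)
t=3.400: state=(0.347, 0.219, 0.434)
t=3.600: state=(0.326, 0.212, 0.462)
t=3.800: state=(0.306, 0.204, 0.490)
t=4.000: state=(0.289, 0.195, 0.517)
t=4.200: state=(0.273, 0.185, 0.542)
t=4.400: state=(0.259, 0.175, 0.566)
t=4.600: state=(0.246, 0.165, 0.589)
t=4.800: state=(0.235, 0.155, 0.610)
t=5.000: state=(0.225, 0.145, 0.630)
t=5.200: state=(0.216, 0.136, 0.649)
t=5.400: state=(0.208, 0.126, 0.666)
t=5.460: state=(0.205, 0.124, 0.671)
compare at T: S=0.205, I=0.124, R=0.671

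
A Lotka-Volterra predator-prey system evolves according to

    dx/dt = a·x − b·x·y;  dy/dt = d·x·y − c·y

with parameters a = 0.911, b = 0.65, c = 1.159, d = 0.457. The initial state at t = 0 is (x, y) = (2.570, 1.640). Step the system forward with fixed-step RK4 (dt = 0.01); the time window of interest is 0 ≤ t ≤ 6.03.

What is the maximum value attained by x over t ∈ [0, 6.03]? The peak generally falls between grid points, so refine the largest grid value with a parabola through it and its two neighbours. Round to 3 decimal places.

t=0.000: state=(2.570, 1.640)
step 1 (dt=0.01): k1=(-0.398, 0.025), k2=(-0.398, 0.024), k3=(-0.398, 0.024), k4=(-0.398, 0.022); state += dt/6·(k1+2k2+2k3+k4)
t=0.010: state=(2.566, 1.640)
t=0.020: state=(2.562, 1.640)
t=0.030: state=(2.558, 1.641)
continuing one RK4 step at a time; state shown every 20 steps (Δt=0.2):
t=0.200: state=(2.491, 1.639)
t=0.400: state=(2.417, 1.627)
t=0.600: state=(2.351, 1.604)
t=0.800: state=(2.294, 1.573)
t=1.000: state=(2.249, 1.535)
t=1.200: state=(2.216, 1.493)
t=1.400: state=(2.196, 1.449)
t=1.600: state=(2.189, 1.404)
t=1.800: state=(2.195, 1.360)
t=2.000: state=(2.212, 1.319)
t=2.200: state=(2.242, 1.282)
t=2.400: state=(2.282, 1.251)
t=2.600: state=(2.331, 1.224)
t=2.800: state=(2.388, 1.205)
t=3.000: state=(2.452, 1.192)
t=3.200: state=(2.521, 1.187)
t=3.400: state=(2.592, 1.189)
t=3.600: state=(2.664, 1.199)
t=3.800: state=(2.732, 1.217)
t=4.000: state=(2.794, 1.242)
t=4.200: state=(2.846, 1.275)
t=4.400: state=(2.886, 1.314)
t=4.600: state=(2.911, 1.359)
t=4.800: state=(2.918, 1.407)
t=5.000: state=(2.907, 1.456)
t=5.200: state=(2.877, 1.505)
t=5.400: state=(2.830, 1.549)
t=5.600: state=(2.769, 1.587)
t=5.800: state=(2.698, 1.616)
t=6.000: state=(2.620, 1.634)
t=6.030: state=(2.609, 1.636)
largest grid value and its neighbours: x(4.770)=2.91810, x(4.780)=2.91811, x(4.790)=2.91808
parabola through these three points peaks at t≈4.778 with x≈2.91811

max x = 2.918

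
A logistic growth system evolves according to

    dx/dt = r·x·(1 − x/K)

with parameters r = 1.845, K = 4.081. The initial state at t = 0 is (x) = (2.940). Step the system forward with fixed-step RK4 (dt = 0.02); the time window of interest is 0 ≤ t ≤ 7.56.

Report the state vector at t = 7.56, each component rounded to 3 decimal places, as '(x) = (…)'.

t=0.000: state=(2.940)
step 1 (dt=0.02): k1=(1.517), k2=(1.504), k3=(1.504), k4=(1.492); state += dt/6·(k1+2k2+2k3+k4)
t=0.020: state=(2.970)
t=0.040: state=(3.000)
t=0.060: state=(3.029)
continuing one RK4 step at a time; state shown every 25 steps (Δt=0.5):
t=0.500: state=(3.536)
t=1.000: state=(3.845)
t=1.500: state=(3.984)
t=2.000: state=(4.042)
t=2.500: state=(4.065)
t=3.000: state=(4.075)
t=3.500: state=(4.079)
t=4.000: state=(4.080)
t=4.500: state=(4.081)
t=5.000: state=(4.081)
t=5.500: state=(4.081)
t=6.000: state=(4.081)
t=6.500: state=(4.081)
t=7.000: state=(4.081)
t=7.500: state=(4.081)
t=7.560: state=(4.081)

(x) = (4.081)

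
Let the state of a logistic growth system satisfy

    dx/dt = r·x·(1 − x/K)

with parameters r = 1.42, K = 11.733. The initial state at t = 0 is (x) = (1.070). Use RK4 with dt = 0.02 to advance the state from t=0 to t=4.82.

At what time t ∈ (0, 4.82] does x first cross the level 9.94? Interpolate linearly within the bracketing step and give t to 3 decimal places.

t = 2.825

t=0.000: state=(1.070)
step 1 (dt=0.02): k1=(1.381), k2=(1.397), k3=(1.397), k4=(1.413); state += dt/6·(k1+2k2+2k3+k4)
t=0.020: state=(1.098)
t=0.040: state=(1.127)
t=0.060: state=(1.156)
continuing one RK4 step at a time; state shown every 10 steps (Δt=0.2):
t=0.200: state=(1.380)
t=0.400: state=(1.765)
t=0.600: state=(2.234)
t=0.800: state=(2.794)
t=1.000: state=(3.442)
t=1.200: state=(4.171)
t=1.400: state=(4.961)
t=1.600: state=(5.787)
t=1.800: state=(6.616)
t=2.000: state=(7.415)
t=2.200: state=(8.158)
t=2.400: state=(8.822)
t=2.600: state=(9.399)
t=2.800: state=(9.885)
t=2.820: state=(9.929)
next step: t=2.840: state=(9.972) — x has crossed 9.94
linear interpolation between t=2.820 (9.92873) and t=2.840 (9.97167) → t≈2.825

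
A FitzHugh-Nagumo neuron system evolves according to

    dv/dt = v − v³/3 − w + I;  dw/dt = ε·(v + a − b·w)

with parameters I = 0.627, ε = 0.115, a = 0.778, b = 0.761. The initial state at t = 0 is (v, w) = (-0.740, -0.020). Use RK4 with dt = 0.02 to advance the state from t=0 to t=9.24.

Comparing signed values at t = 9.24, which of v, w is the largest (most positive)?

largest component: v

t=0.000: state=(-0.740, -0.020)
step 1 (dt=0.02): k1=(0.042, 0.006), k2=(0.042, 0.006), k3=(0.042, 0.006), k4=(0.042, 0.006); state += dt/6·(k1+2k2+2k3+k4)
t=0.020: state=(-0.739, -0.020)
t=0.040: state=(-0.738, -0.020)
t=0.060: state=(-0.737, -0.020)
continuing one RK4 step at a time; state shown every 25 steps (Δt=0.5):
t=0.500: state=(-0.717, -0.016)
t=1.000: state=(-0.691, -0.012)
t=1.500: state=(-0.659, -0.005)
t=2.000: state=(-0.622, 0.003)
t=2.500: state=(-0.575, 0.013)
t=3.000: state=(-0.518, 0.025)
t=3.500: state=(-0.443, 0.041)
t=4.000: state=(-0.341, 0.061)
t=4.500: state=(-0.197, 0.086)
t=5.000: state=(0.016, 0.121)
t=5.500: state=(0.340, 0.169)
t=6.000: state=(0.798, 0.237)
t=6.500: state=(1.292, 0.330)
t=7.000: state=(1.611, 0.442)
t=7.500: state=(1.723, 0.562)
t=8.000: state=(1.727, 0.679)
t=8.500: state=(1.693, 0.790)
t=9.000: state=(1.644, 0.894)
t=9.240: state=(1.619, 0.941)
compare at T: v=1.619, w=0.941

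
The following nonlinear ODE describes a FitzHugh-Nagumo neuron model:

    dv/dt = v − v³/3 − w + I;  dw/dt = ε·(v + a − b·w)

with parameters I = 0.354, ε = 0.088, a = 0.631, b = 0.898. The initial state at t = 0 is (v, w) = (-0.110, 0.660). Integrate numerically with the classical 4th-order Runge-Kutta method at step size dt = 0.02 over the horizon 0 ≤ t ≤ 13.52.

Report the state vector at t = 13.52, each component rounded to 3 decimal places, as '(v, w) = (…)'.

t=0.000: state=(-0.110, 0.660)
step 1 (dt=0.02): k1=(-0.416, -0.006), k2=(-0.420, -0.007), k3=(-0.420, -0.007), k4=(-0.424, -0.007); state += dt/6·(k1+2k2+2k3+k4)
t=0.020: state=(-0.118, 0.660)
t=0.040: state=(-0.127, 0.660)
t=0.060: state=(-0.136, 0.660)
continuing one RK4 step at a time; state shown every 25 steps (Δt=0.5):
t=0.500: state=(-0.375, 0.652)
t=1.000: state=(-0.766, 0.629)
t=1.500: state=(-1.219, 0.589)
t=2.000: state=(-1.557, 0.533)
t=2.500: state=(-1.709, 0.469)
t=3.000: state=(-1.747, 0.403)
t=3.500: state=(-1.741, 0.339)
t=4.000: state=(-1.719, 0.278)
t=4.500: state=(-1.692, 0.221)
t=5.000: state=(-1.664, 0.168)
t=5.500: state=(-1.635, 0.117)
t=6.000: state=(-1.606, 0.070)
t=6.500: state=(-1.577, 0.026)
t=7.000: state=(-1.548, -0.015)
t=7.500: state=(-1.519, -0.054)
t=8.000: state=(-1.491, -0.089)
t=8.500: state=(-1.462, -0.122)
t=9.000: state=(-1.434, -0.153)
t=9.500: state=(-1.406, -0.181)
t=10.000: state=(-1.379, -0.207)
t=10.500: state=(-1.351, -0.230)
t=11.000: state=(-1.323, -0.252)
t=11.500: state=(-1.296, -0.271)
t=12.000: state=(-1.268, -0.289)
t=12.500: state=(-1.241, -0.305)
t=13.000: state=(-1.214, -0.319)
t=13.500: state=(-1.186, -0.331)
t=13.520: state=(-1.185, -0.331)

(v, w) = (-1.185, -0.331)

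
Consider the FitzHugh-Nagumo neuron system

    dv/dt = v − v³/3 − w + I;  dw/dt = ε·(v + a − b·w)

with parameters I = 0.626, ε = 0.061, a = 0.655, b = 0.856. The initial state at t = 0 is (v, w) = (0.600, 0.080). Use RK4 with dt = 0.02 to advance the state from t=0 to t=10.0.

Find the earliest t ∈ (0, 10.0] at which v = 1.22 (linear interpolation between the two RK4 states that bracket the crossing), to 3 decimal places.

t=0.000: state=(0.600, 0.080)
step 1 (dt=0.02): k1=(1.074, 0.072), k2=(1.080, 0.073), k3=(1.080, 0.073), k4=(1.086, 0.074); state += dt/6·(k1+2k2+2k3+k4)
t=0.020: state=(0.622, 0.081)
t=0.040: state=(0.643, 0.083)
t=0.060: state=(0.666, 0.084)
continuing one RK4 step at a time; state shown every 25 steps (Δt=0.5):
t=0.500: state=(1.177, 0.124)
t=0.520: state=(1.200, 0.126)
next step: t=0.540: state=(1.222, 0.129) — v has crossed 1.22
linear interpolation between t=0.520 (1.19971) and t=0.540 (1.22206) → t≈0.538

t = 0.538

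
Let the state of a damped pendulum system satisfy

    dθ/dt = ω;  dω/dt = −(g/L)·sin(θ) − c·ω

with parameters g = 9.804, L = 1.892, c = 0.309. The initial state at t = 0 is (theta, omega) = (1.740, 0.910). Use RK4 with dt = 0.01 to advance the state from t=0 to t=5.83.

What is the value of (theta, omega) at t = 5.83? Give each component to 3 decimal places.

t=0.000: state=(1.740, 0.910)
step 1 (dt=0.01): k1=(0.910, -5.389), k2=(0.883, -5.377), k3=(0.883, -5.377), k4=(0.856, -5.364); state += dt/6·(k1+2k2+2k3+k4)
t=0.010: state=(1.749, 0.856)
t=0.020: state=(1.757, 0.803)
t=0.030: state=(1.765, 0.749)
continuing one RK4 step at a time; state shown every 20 steps (Δt=0.2):
t=0.200: state=(1.817, -0.124)
t=0.400: state=(1.694, -1.101)
t=0.600: state=(1.380, -2.035)
t=0.800: state=(0.890, -2.819)
t=1.000: state=(0.279, -3.199)
t=1.200: state=(-0.348, -2.966)
t=1.400: state=(-0.872, -2.206)
t=1.600: state=(-1.215, -1.201)
t=1.800: state=(-1.350, -0.161)
t=2.000: state=(-1.283, 0.825)
t=2.200: state=(-1.028, 1.698)
t=2.400: state=(-0.619, 2.334)
t=2.600: state=(-0.122, 2.555)
t=2.800: state=(0.369, 2.272)
t=3.000: state=(0.760, 1.591)
t=3.200: state=(0.992, 0.715)
t=3.400: state=(1.044, -0.191)
t=3.600: state=(0.921, -1.023)
t=3.800: state=(0.647, -1.675)
t=4.000: state=(0.271, -2.021)
t=4.200: state=(-0.134, -1.965)
t=4.400: state=(-0.489, -1.532)
t=4.600: state=(-0.731, -0.855)
t=4.800: state=(-0.826, -0.089)
t=5.000: state=(-0.769, 0.643)
t=5.200: state=(-0.578, 1.237)
t=5.400: state=(-0.290, 1.588)
t=5.600: state=(0.036, 1.619)
t=5.800: state=(0.336, 1.330)
t=5.830: state=(0.375, 1.264)

(theta, omega) = (0.375, 1.264)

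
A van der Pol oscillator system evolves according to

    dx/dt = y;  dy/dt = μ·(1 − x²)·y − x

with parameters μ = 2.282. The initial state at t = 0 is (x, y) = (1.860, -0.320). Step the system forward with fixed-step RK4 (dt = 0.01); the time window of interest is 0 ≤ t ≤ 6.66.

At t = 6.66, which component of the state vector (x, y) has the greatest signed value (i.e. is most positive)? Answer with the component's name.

largest component: y

t=0.000: state=(1.860, -0.320)
step 1 (dt=0.01): k1=(-0.320, -0.064), k2=(-0.320, -0.065), k3=(-0.320, -0.065), k4=(-0.321, -0.066); state += dt/6·(k1+2k2+2k3+k4)
t=0.010: state=(1.857, -0.321)
t=0.020: state=(1.854, -0.321)
t=0.030: state=(1.850, -0.322)
continuing one RK4 step at a time; state shown every 25 steps (Δt=0.25):
t=0.250: state=(1.778, -0.341)
t=0.500: state=(1.689, -0.369)
t=0.750: state=(1.592, -0.406)
t=1.000: state=(1.485, -0.456)
t=1.250: state=(1.363, -0.525)
t=1.500: state=(1.220, -0.630)
t=1.750: state=(1.043, -0.800)
t=2.000: state=(0.809, -1.107)
t=2.250: state=(0.464, -1.730)
t=2.500: state=(-0.113, -3.019)
t=2.750: state=(-1.051, -4.139)
t=3.000: state=(-1.836, -1.733)
t=3.250: state=(-2.019, -0.103)
t=3.500: state=(-1.993, 0.221)
t=3.750: state=(-1.928, 0.288)
t=4.000: state=(-1.853, 0.316)
t=4.250: state=(-1.770, 0.341)
t=4.500: state=(-1.681, 0.371)
t=4.750: state=(-1.584, 0.409)
t=5.000: state=(-1.476, 0.460)
t=5.250: state=(-1.352, 0.532)
t=5.500: state=(-1.207, 0.640)
t=5.750: state=(-1.026, 0.818)
t=6.000: state=(-0.786, 1.142)
t=6.250: state=(-0.428, 1.804)
t=6.500: state=(0.175, 3.155)
t=6.660: state=(0.762, 4.089)
compare at T: x=0.762, y=4.089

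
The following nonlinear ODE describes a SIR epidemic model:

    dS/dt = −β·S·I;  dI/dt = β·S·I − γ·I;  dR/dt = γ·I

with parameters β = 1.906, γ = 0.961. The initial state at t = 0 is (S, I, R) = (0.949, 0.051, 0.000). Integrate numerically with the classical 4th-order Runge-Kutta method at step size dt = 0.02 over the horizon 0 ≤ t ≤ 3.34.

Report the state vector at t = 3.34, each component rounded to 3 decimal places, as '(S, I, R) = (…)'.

t=0.000: state=(0.949, 0.051, 0.000)
step 1 (dt=0.02): k1=(-0.092, 0.043, 0.049), k2=(-0.093, 0.044, 0.049), k3=(-0.093, 0.044, 0.049), k4=(-0.094, 0.044, 0.050); state += dt/6·(k1+2k2+2k3+k4)
t=0.020: state=(0.947, 0.052, 0.001)
t=0.040: state=(0.945, 0.053, 0.002)
t=0.060: state=(0.943, 0.054, 0.003)
continuing one RK4 step at a time; state shown every 10 steps (Δt=0.2):
t=0.200: state=(0.929, 0.060, 0.011)
t=0.400: state=(0.906, 0.070, 0.023)
t=0.600: state=(0.880, 0.082, 0.038)
t=0.800: state=(0.851, 0.094, 0.055)
t=1.000: state=(0.820, 0.107, 0.074)
t=1.200: state=(0.785, 0.119, 0.096)
t=1.400: state=(0.748, 0.132, 0.120)
t=1.600: state=(0.710, 0.144, 0.146)
t=1.800: state=(0.671, 0.154, 0.175)
t=2.000: state=(0.631, 0.163, 0.206)
t=2.200: state=(0.592, 0.170, 0.238)
t=2.400: state=(0.555, 0.175, 0.271)
t=2.600: state=(0.519, 0.177, 0.305)
t=2.800: state=(0.485, 0.177, 0.338)
t=3.000: state=(0.454, 0.174, 0.372)
t=3.200: state=(0.425, 0.170, 0.405)
t=3.340: state=(0.406, 0.166, 0.428)

(S, I, R) = (0.406, 0.166, 0.428)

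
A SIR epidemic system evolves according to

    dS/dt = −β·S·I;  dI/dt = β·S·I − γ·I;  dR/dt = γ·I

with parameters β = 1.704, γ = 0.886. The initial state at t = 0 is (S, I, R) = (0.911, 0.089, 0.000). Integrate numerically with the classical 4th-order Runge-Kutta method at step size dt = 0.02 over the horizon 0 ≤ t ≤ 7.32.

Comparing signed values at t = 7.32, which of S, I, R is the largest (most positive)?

largest component: R

t=0.000: state=(0.911, 0.089, 0.000)
step 1 (dt=0.02): k1=(-0.138, 0.059, 0.079), k2=(-0.139, 0.059, 0.079), k3=(-0.139, 0.059, 0.079), k4=(-0.140, 0.060, 0.080); state += dt/6·(k1+2k2+2k3+k4)
t=0.020: state=(0.908, 0.090, 0.002)
t=0.040: state=(0.905, 0.091, 0.003)
t=0.060: state=(0.903, 0.093, 0.005)
continuing one RK4 step at a time; state shown every 25 steps (Δt=0.5):
t=0.500: state=(0.833, 0.120, 0.046)
t=1.000: state=(0.742, 0.151, 0.107)
t=1.500: state=(0.645, 0.175, 0.179)
t=2.000: state=(0.552, 0.187, 0.260)
t=2.500: state=(0.471, 0.186, 0.343)
t=3.000: state=(0.404, 0.173, 0.423)
t=3.500: state=(0.351, 0.153, 0.496)
t=4.000: state=(0.311, 0.130, 0.559)
t=4.500: state=(0.281, 0.108, 0.611)
t=5.000: state=(0.259, 0.087, 0.654)
t=5.500: state=(0.242, 0.069, 0.689)
t=6.000: state=(0.230, 0.054, 0.716)
t=6.500: state=(0.221, 0.042, 0.737)
t=7.000: state=(0.214, 0.033, 0.754)
t=7.320: state=(0.210, 0.028, 0.762)
compare at T: S=0.210, I=0.028, R=0.762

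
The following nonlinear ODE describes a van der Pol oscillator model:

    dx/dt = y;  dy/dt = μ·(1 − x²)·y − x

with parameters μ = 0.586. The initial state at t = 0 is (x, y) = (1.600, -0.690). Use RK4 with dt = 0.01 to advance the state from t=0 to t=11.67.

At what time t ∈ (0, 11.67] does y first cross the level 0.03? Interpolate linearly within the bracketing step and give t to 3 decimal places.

t = 2.581

t=0.000: state=(1.600, -0.690)
step 1 (dt=0.01): k1=(-0.690, -0.969), k2=(-0.695, -0.966), k3=(-0.695, -0.966), k4=(-0.700, -0.963); state += dt/6·(k1+2k2+2k3+k4)
t=0.010: state=(1.593, -0.700)
t=0.020: state=(1.586, -0.709)
t=0.030: state=(1.579, -0.719)
continuing one RK4 step at a time; state shown every 50 steps (Δt=0.5):
t=0.500: state=(1.141, -1.144)
t=1.000: state=(0.440, -1.688)
t=1.500: state=(-0.550, -2.202)
t=2.000: state=(-1.558, -1.546)
t=2.500: state=(-1.962, -0.137)
t=2.580: state=(-1.966, 0.028)
next step: t=2.590: state=(-1.966, 0.047) — y has crossed 0.03
linear interpolation between t=2.580 (0.02765) and t=2.590 (0.04668) → t≈2.581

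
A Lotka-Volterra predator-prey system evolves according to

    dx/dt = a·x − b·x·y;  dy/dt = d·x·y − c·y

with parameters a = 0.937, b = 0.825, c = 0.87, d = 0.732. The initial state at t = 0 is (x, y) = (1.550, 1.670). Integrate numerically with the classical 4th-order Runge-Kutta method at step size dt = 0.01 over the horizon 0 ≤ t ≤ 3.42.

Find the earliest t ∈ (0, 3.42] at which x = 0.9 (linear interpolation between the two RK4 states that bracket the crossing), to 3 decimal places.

t = 1.073

t=0.000: state=(1.550, 1.670)
step 1 (dt=0.01): k1=(-0.683, 0.442), k2=(-0.684, 0.438), k3=(-0.684, 0.438), k4=(-0.686, 0.435); state += dt/6·(k1+2k2+2k3+k4)
t=0.010: state=(1.543, 1.674)
t=0.020: state=(1.536, 1.679)
t=0.030: state=(1.529, 1.683)
continuing one RK4 step at a time; state shown every 20 steps (Δt=0.2):
t=0.200: state=(1.410, 1.743)
t=0.400: state=(1.271, 1.782)
t=0.600: state=(1.141, 1.786)
t=0.800: state=(1.027, 1.759)
t=1.000: state=(0.931, 1.705)
t=1.070: state=(0.901, 1.682)
next step: t=1.080: state=(0.897, 1.678) — x has crossed 0.9
linear interpolation between t=1.070 (0.90111) and t=1.080 (0.89708) → t≈1.073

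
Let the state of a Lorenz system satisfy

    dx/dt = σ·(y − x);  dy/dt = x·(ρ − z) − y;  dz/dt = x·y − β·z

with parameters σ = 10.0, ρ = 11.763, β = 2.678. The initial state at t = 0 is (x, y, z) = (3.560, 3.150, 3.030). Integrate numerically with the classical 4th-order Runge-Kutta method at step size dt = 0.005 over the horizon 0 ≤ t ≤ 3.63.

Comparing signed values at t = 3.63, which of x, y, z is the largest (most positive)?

t=0.000: state=(3.560, 3.150, 3.030)
step 1 (dt=0.005): k1=(-4.100, 27.939, 3.100), k2=(-3.299, 27.753, 3.295), k3=(-3.324, 27.769, 3.298), k4=(-2.545, 27.597, 3.495); state += dt/6·(k1+2k2+2k3+k4)
t=0.005: state=(3.543, 3.289, 3.046)
t=0.010: state=(3.534, 3.426, 3.065)
t=0.015: state=(3.532, 3.562, 3.086)
continuing one RK4 step at a time; state shown every 40 steps (Δt=0.2):
t=0.200: state=(6.337, 8.680, 6.405)
t=0.400: state=(8.634, 7.406, 15.452)
t=0.600: state=(4.027, 2.088, 13.095)
t=0.800: state=(2.264, 2.200, 8.498)
t=1.000: state=(3.113, 3.989, 6.206)
t=1.200: state=(5.717, 7.316, 7.661)
t=1.400: state=(7.652, 7.370, 13.258)
t=1.600: state=(5.101, 3.613, 13.026)
t=1.800: state=(3.440, 3.274, 9.597)
t=2.000: state=(4.095, 4.842, 7.899)
t=2.200: state=(6.020, 6.988, 9.480)
t=2.400: state=(6.717, 6.257, 12.682)
t=2.600: state=(5.008, 4.157, 11.974)
t=2.800: state=(4.154, 4.168, 9.736)
t=3.000: state=(4.869, 5.488, 9.032)
t=3.200: state=(6.102, 6.525, 10.638)
t=3.400: state=(6.015, 5.539, 12.121)
t=3.600: state=(4.924, 4.500, 11.184)
t=3.630: state=(4.809, 4.467, 10.949)
compare at T: x=4.809, y=4.467, z=10.949

largest component: z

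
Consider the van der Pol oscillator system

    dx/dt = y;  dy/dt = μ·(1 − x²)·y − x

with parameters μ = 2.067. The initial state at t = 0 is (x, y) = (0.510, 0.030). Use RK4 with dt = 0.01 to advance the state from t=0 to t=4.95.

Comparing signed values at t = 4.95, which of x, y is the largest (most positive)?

t=0.000: state=(0.510, 0.030)
step 1 (dt=0.01): k1=(0.030, -0.464), k2=(0.028, -0.468), k3=(0.028, -0.468), k4=(0.025, -0.472); state += dt/6·(k1+2k2+2k3+k4)
t=0.010: state=(0.510, 0.025)
t=0.020: state=(0.511, 0.021)
t=0.030: state=(0.511, 0.016)
continuing one RK4 step at a time; state shown every 20 steps (Δt=0.2):
t=0.200: state=(0.506, -0.079)
t=0.400: state=(0.476, -0.224)
t=0.600: state=(0.413, -0.418)
t=0.800: state=(0.304, -0.686)
t=1.000: state=(0.131, -1.072)
t=1.200: state=(-0.136, -1.620)
t=1.400: state=(-0.525, -2.263)
t=1.600: state=(-1.015, -2.502)
t=1.800: state=(-1.456, -1.759)
t=2.000: state=(-1.697, -0.696)
t=2.200: state=(-1.765, -0.066)
t=2.400: state=(-1.747, 0.208)
t=2.600: state=(-1.692, 0.329)
t=2.800: state=(-1.619, 0.397)
t=3.000: state=(-1.534, 0.452)
t=3.200: state=(-1.438, 0.509)
t=3.400: state=(-1.329, 0.581)
t=3.600: state=(-1.204, 0.677)
t=3.800: state=(-1.055, 0.818)
t=4.000: state=(-0.872, 1.038)
t=4.200: state=(-0.631, 1.404)
t=4.400: state=(-0.292, 2.043)
t=4.600: state=(0.214, 3.076)
t=4.800: state=(0.930, 3.897)
t=4.950: state=(1.478, 3.176)
compare at T: x=1.478, y=3.176

largest component: y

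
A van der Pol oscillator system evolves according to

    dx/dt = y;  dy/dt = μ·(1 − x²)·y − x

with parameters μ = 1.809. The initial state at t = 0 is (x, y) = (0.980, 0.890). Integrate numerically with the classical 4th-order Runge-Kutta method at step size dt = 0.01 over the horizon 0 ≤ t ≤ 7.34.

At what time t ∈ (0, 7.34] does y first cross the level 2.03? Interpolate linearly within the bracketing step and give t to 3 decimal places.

t=0.000: state=(0.980, 0.890)
step 1 (dt=0.01): k1=(0.890, -0.916), k2=(0.885, -0.935), k3=(0.885, -0.935), k4=(0.881, -0.954); state += dt/6·(k1+2k2+2k3+k4)
t=0.010: state=(0.989, 0.881)
t=0.020: state=(0.998, 0.871)
t=0.030: state=(1.006, 0.861)
continuing one RK4 step at a time; state shown every 25 steps (Δt=0.25):
t=0.250: state=(1.166, 0.569)
t=0.500: state=(1.259, 0.184)
t=0.750: state=(1.263, -0.137)
t=1.000: state=(1.197, -0.385)
t=1.250: state=(1.073, -0.605)
t=1.500: state=(0.891, -0.862)
t=1.750: state=(0.631, -1.250)
t=2.000: state=(0.243, -1.922)
t=2.250: state=(-0.364, -2.973)
t=2.500: state=(-1.189, -3.288)
t=2.750: state=(-1.807, -1.477)
t=3.000: state=(-1.985, -0.162)
t=3.250: state=(-1.965, 0.232)
t=3.500: state=(-1.891, 0.347)
t=3.750: state=(-1.797, 0.401)
t=4.000: state=(-1.691, 0.446)
t=4.250: state=(-1.573, 0.499)
t=4.500: state=(-1.440, 0.570)
t=4.750: state=(-1.285, 0.672)
t=5.000: state=(-1.099, 0.828)
t=5.250: state=(-0.863, 1.088)
t=5.500: state=(-0.538, 1.560)
t=5.650: state=(-0.271, 2.022)
next step: t=5.660: state=(-0.251, 2.059) — y has crossed 2.03
linear interpolation between t=5.650 (2.02188) and t=5.660 (2.05888) → t≈5.652

t = 5.652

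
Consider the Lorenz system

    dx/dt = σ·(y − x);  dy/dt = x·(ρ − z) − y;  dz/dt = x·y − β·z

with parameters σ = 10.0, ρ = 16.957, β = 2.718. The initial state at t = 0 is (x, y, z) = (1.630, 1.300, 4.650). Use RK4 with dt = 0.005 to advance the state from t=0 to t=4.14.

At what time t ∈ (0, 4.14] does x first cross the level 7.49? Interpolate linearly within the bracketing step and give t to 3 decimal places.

t = 0.298

t=0.000: state=(1.630, 1.300, 4.650)
step 1 (dt=0.005): k1=(-3.300, 18.760, -10.520), k2=(-2.748, 18.655, -10.383), k3=(-2.765, 18.671, -10.382), k4=(-2.228, 18.581, -10.246); state += dt/6·(k1+2k2+2k3+k4)
t=0.005: state=(1.616, 1.393, 4.598)
t=0.010: state=(1.608, 1.486, 4.548)
t=0.015: state=(1.604, 1.578, 4.498)
continuing one RK4 step at a time; state shown every 40 steps (Δt=0.2):
t=0.200: state=(4.006, 6.659, 4.306)
t=0.295: state=(7.347, 11.667, 7.752)
next step: t=0.300: state=(7.564, 11.945, 8.085) — x has crossed 7.49
linear interpolation between t=0.295 (7.34656) and t=0.300 (7.56410) → t≈0.298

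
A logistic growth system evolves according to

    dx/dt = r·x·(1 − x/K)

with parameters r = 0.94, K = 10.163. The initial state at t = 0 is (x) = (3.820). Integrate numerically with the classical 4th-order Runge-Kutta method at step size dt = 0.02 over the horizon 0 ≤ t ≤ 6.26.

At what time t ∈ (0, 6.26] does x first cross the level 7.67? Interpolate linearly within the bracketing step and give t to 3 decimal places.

t = 1.735

t=0.000: state=(3.820)
step 1 (dt=0.02): k1=(2.241), k2=(2.246), k3=(2.246), k4=(2.251); state += dt/6·(k1+2k2+2k3+k4)
t=0.020: state=(3.865)
t=0.040: state=(3.910)
t=0.060: state=(3.955)
continuing one RK4 step at a time; state shown every 25 steps (Δt=0.5):
t=0.500: state=(4.987)
t=1.000: state=(6.165)
t=1.500: state=(7.231)
t=1.720: state=(7.643)
next step: t=1.740: state=(7.679) — x has crossed 7.67
linear interpolation between t=1.720 (7.64332) and t=1.740 (7.67877) → t≈1.735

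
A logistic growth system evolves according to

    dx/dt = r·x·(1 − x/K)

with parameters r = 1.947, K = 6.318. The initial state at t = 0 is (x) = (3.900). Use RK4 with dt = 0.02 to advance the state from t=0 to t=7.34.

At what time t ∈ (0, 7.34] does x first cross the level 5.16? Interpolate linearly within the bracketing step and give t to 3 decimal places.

t = 0.522

t=0.000: state=(3.900)
step 1 (dt=0.02): k1=(2.906), k2=(2.893), k3=(2.893), k4=(2.879); state += dt/6·(k1+2k2+2k3+k4)
t=0.020: state=(3.958)
t=0.040: state=(4.015)
t=0.060: state=(4.072)
continuing one RK4 step at a time; state shown every 25 steps (Δt=0.5):
t=0.500: state=(5.119)
t=0.520: state=(5.156)
next step: t=0.540: state=(5.193) — x has crossed 5.16
linear interpolation between t=0.520 (5.15643) and t=0.540 (5.19290) → t≈0.522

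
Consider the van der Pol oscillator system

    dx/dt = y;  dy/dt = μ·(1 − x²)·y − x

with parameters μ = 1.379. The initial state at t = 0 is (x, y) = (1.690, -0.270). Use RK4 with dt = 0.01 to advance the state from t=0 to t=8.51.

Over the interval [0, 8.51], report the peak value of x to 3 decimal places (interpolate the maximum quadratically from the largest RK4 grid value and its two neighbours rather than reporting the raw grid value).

max x = 2.014

t=0.000: state=(1.690, -0.270)
step 1 (dt=0.01): k1=(-0.270, -0.999), k2=(-0.275, -0.987), k3=(-0.275, -0.987), k4=(-0.280, -0.974); state += dt/6·(k1+2k2+2k3+k4)
t=0.010: state=(1.687, -0.280)
t=0.020: state=(1.684, -0.289)
t=0.030: state=(1.681, -0.299)
continuing one RK4 step at a time; state shown every 50 steps (Δt=0.5):
t=0.500: state=(1.463, -0.599)
t=1.000: state=(1.092, -0.915)
t=1.500: state=(0.487, -1.612)
t=2.000: state=(-0.663, -2.998)
t=2.500: state=(-1.872, -1.107)
t=3.000: state=(-1.977, 0.275)
t=3.500: state=(-1.771, 0.503)
t=4.000: state=(-1.483, 0.661)
t=4.500: state=(-1.089, 0.949)
t=5.000: state=(-0.465, 1.664)
t=5.500: state=(0.718, 3.048)
t=6.000: state=(1.897, 1.003)
t=6.500: state=(1.976, -0.291)
t=7.000: state=(1.767, -0.507)
t=7.500: state=(1.476, -0.665)
t=8.000: state=(1.080, -0.957)
t=8.500: state=(0.449, -1.687)
t=8.510: state=(0.432, -1.710)
largest grid value and its neighbours: x(6.270)=2.01367, x(6.280)=2.01372, x(6.290)=2.01358
parabola through these three points peaks at t≈6.278 with x≈2.01373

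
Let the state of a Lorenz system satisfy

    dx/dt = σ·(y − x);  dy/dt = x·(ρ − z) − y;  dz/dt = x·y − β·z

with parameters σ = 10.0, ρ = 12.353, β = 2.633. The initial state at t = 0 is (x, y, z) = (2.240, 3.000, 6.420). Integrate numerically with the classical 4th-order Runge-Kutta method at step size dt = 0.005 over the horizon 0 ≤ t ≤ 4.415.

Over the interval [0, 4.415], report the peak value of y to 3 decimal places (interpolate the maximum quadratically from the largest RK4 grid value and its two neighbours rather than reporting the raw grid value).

t=0.000: state=(2.240, 3.000, 6.420)
step 1 (dt=0.005): k1=(7.600, 10.290, -10.184), k2=(7.667, 10.434, -10.002), k3=(7.669, 10.434, -10.002), k4=(7.738, 10.579, -9.818); state += dt/6·(k1+2k2+2k3+k4)
t=0.005: state=(2.278, 3.052, 6.370)
t=0.010: state=(2.317, 3.106, 6.322)
t=0.015: state=(2.357, 3.161, 6.276)
continuing one RK4 step at a time; state shown every 40 steps (Δt=0.2):
t=0.200: state=(4.593, 6.268, 6.287)
t=0.400: state=(7.981, 8.924, 12.196)
t=0.600: state=(6.241, 4.205, 15.051)
t=0.800: state=(3.327, 2.700, 11.000)
t=1.000: state=(3.389, 3.964, 8.098)
t=1.200: state=(5.368, 6.666, 8.474)
t=1.400: state=(7.307, 7.461, 12.782)
t=1.600: state=(5.672, 4.389, 13.615)
t=1.800: state=(3.970, 3.679, 10.732)
t=2.000: state=(4.372, 4.989, 9.034)
t=2.200: state=(6.000, 6.816, 10.284)
t=2.400: state=(6.596, 6.228, 12.951)
t=2.600: state=(5.174, 4.446, 12.394)
t=2.800: state=(4.443, 4.470, 10.438)
t=3.000: state=(5.120, 5.684, 9.907)
t=3.200: state=(6.164, 6.469, 11.425)
t=3.400: state=(5.947, 5.487, 12.549)
t=3.600: state=(5.000, 4.670, 11.574)
t=3.800: state=(4.881, 5.079, 10.460)
t=4.000: state=(5.559, 5.945, 10.701)
t=4.200: state=(5.997, 5.973, 11.857)
t=4.400: state=(5.532, 5.192, 12.012)
t=4.415: state=(5.481, 5.145, 11.966)
largest grid value and its neighbours: y(0.370)=9.01837, y(0.375)=9.02113, y(0.380)=9.01660
parabola through these three points peaks at t≈0.374 with y≈9.02118

max y = 9.021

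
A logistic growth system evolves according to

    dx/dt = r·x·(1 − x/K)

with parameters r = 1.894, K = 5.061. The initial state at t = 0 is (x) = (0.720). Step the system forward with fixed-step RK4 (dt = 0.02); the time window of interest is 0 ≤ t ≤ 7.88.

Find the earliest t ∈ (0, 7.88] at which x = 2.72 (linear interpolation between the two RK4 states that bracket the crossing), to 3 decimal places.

t=0.000: state=(0.720)
step 1 (dt=0.02): k1=(1.170), k2=(1.185), k3=(1.186), k4=(1.202); state += dt/6·(k1+2k2+2k3+k4)
t=0.020: state=(0.744)
t=0.040: state=(0.768)
t=0.060: state=(0.793)
continuing one RK4 step at a time; state shown every 25 steps (Δt=0.5):
t=0.500: state=(1.516)
t=1.000: state=(2.654)
t=1.020: state=(2.701)
next step: t=1.040: state=(2.749) — x has crossed 2.72
linear interpolation between t=1.020 (2.70139) and t=1.040 (2.74903) → t≈1.028

t = 1.028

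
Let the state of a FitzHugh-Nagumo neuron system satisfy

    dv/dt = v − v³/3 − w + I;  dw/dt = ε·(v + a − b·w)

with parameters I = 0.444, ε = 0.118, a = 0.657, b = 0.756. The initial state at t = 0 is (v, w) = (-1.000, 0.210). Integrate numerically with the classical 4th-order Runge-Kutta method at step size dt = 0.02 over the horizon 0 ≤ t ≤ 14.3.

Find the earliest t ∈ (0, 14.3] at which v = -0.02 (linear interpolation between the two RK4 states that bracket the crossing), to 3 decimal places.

t=0.000: state=(-1.000, 0.210)
step 1 (dt=0.02): k1=(-0.433, -0.059), k2=(-0.432, -0.060), k3=(-0.432, -0.060), k4=(-0.431, -0.060); state += dt/6·(k1+2k2+2k3+k4)
t=0.020: state=(-1.009, 0.209)
t=0.040: state=(-1.017, 0.208)
t=0.060: state=(-1.026, 0.206)
continuing one RK4 step at a time; state shown every 25 steps (Δt=0.5):
t=0.500: state=(-1.201, 0.175)
t=1.000: state=(-1.345, 0.131)
t=1.500: state=(-1.424, 0.083)
t=2.000: state=(-1.453, 0.035)
t=2.500: state=(-1.451, -0.013)
t=3.000: state=(-1.432, -0.058)
t=3.500: state=(-1.404, -0.099)
t=4.000: state=(-1.371, -0.137)
t=4.500: state=(-1.335, -0.171)
t=5.000: state=(-1.298, -0.202)
t=5.500: state=(-1.259, -0.229)
t=6.000: state=(-1.219, -0.252)
t=6.500: state=(-1.178, -0.273)
t=7.000: state=(-1.135, -0.290)
t=7.500: state=(-1.092, -0.303)
t=8.000: state=(-1.046, -0.314)
t=8.500: state=(-0.998, -0.321)
t=9.000: state=(-0.947, -0.325)
t=9.500: state=(-0.892, -0.326)
t=10.000: state=(-0.832, -0.324)
t=10.500: state=(-0.763, -0.318)
t=11.000: state=(-0.683, -0.308)
t=11.500: state=(-0.585, -0.293)
t=12.000: state=(-0.460, -0.273)
t=12.500: state=(-0.288, -0.245)
t=13.000: state=(-0.037, -0.206)
t=13.020: state=(-0.024, -0.204)
next step: t=13.040: state=(-0.012, -0.202) — v has crossed -0.02
linear interpolation between t=13.020 (-0.02446) and t=13.040 (-0.01188) → t≈13.027

t = 13.027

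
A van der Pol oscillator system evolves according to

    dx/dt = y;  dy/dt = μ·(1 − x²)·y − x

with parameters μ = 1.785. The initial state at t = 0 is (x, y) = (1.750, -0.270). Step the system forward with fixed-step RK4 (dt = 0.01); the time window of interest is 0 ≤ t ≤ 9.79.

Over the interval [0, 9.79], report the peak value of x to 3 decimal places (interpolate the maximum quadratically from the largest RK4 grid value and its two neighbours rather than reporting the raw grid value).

max x = 2.018

t=0.000: state=(1.750, -0.270)
step 1 (dt=0.01): k1=(-0.270, -0.756), k2=(-0.274, -0.743), k3=(-0.274, -0.743), k4=(-0.277, -0.731); state += dt/6·(k1+2k2+2k3+k4)
t=0.010: state=(1.747, -0.277)
t=0.020: state=(1.744, -0.285)
t=0.030: state=(1.742, -0.292)
continuing one RK4 step at a time; state shown every 50 steps (Δt=0.5):
t=0.500: state=(1.552, -0.489)
t=1.000: state=(1.263, -0.686)
t=1.500: state=(0.826, -1.135)
t=2.000: state=(-0.029, -2.554)
t=2.500: state=(-1.612, -2.479)
t=3.000: state=(-2.013, 0.123)
t=3.500: state=(-1.867, 0.377)
t=4.000: state=(-1.656, 0.467)
t=4.500: state=(-1.391, 0.605)
t=5.000: state=(-1.025, 0.908)
t=5.500: state=(-0.390, 1.807)
t=6.000: state=(1.003, 3.546)
t=6.500: state=(2.000, 0.339)
t=7.000: state=(1.936, -0.330)
t=7.500: state=(1.744, -0.431)
t=8.000: state=(1.503, -0.541)
t=8.500: state=(1.186, -0.755)
t=9.000: state=(0.693, -1.322)
t=9.500: state=(-0.339, -3.068)
t=9.790: state=(-1.327, -3.225)
largest grid value and its neighbours: x(6.610)=2.01808, x(6.620)=2.01818, x(6.630)=2.01807
parabola through these three points peaks at t≈6.620 with x≈2.01818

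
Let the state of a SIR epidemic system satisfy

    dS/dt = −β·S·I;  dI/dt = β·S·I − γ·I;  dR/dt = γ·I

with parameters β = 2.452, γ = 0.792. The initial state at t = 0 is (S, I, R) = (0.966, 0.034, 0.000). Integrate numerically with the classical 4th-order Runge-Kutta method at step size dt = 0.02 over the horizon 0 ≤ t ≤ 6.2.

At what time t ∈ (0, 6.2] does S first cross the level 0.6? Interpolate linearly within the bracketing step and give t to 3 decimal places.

t = 1.607

t=0.000: state=(0.966, 0.034, 0.000)
step 1 (dt=0.02): k1=(-0.081, 0.054, 0.027), k2=(-0.082, 0.054, 0.027), k3=(-0.082, 0.054, 0.027), k4=(-0.083, 0.055, 0.028); state += dt/6·(k1+2k2+2k3+k4)
t=0.020: state=(0.964, 0.035, 0.001)
t=0.040: state=(0.963, 0.036, 0.001)
t=0.060: state=(0.961, 0.037, 0.002)
continuing one RK4 step at a time; state shown every 25 steps (Δt=0.5):
t=0.500: state=(0.907, 0.072, 0.020)
t=1.000: state=(0.799, 0.140, 0.061)
t=1.500: state=(0.639, 0.228, 0.134)
t=1.600: state=(0.603, 0.245, 0.152)
next step: t=1.620: state=(0.595, 0.248, 0.156) — S has crossed 0.6
linear interpolation between t=1.600 (0.60253) and t=1.620 (0.59529) → t≈1.607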